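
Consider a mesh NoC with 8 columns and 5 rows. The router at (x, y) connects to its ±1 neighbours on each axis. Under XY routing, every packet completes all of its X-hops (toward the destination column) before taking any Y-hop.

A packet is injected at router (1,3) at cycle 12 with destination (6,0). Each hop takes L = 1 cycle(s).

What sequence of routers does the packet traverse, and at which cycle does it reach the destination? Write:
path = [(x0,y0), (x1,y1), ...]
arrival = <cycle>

path = [(1,3), (2,3), (3,3), (4,3), (5,3), (6,3), (6,2), (6,1), (6,0)]
arrival = 20

[0] x=1 y=3 t=12
[1] x=2 y=3 t=13 →E
[2] x=3 y=3 t=14 →E
[3] x=4 y=3 t=15 →E
[4] x=5 y=3 t=16 →E
[5] x=6 y=3 t=17 →E
[6] x=6 y=2 t=18 →S
[7] x=6 y=1 t=19 →S
[8] x=6 y=0 t=20 →S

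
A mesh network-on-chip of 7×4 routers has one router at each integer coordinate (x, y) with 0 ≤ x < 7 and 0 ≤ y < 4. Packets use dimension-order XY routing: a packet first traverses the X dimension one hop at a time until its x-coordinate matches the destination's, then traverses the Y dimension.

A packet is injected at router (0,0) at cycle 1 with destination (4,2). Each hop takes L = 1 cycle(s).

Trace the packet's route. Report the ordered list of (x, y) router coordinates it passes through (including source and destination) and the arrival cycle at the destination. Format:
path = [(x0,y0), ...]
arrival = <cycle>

path = [(0,0), (1,0), (2,0), (3,0), (4,0), (4,1), (4,2)]
arrival = 7

t=1: at (0,0)
t=2: at (1,0) after E
t=3: at (2,0) after E
t=4: at (3,0) after E
t=5: at (4,0) after E
t=6: at (4,1) after N
t=7: at (4,2) after N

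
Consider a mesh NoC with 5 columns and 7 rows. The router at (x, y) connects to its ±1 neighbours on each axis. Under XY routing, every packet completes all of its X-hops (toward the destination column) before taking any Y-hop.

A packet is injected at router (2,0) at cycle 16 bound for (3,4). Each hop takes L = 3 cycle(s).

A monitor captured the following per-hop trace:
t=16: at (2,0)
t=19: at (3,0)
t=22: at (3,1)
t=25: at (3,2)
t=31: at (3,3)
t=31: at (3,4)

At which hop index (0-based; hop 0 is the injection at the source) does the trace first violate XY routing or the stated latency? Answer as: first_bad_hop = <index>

[1] (+1,+0) / 3c ⇒ ok
[2] (+0,+1) / 3c ⇒ ok
[3] (+0,+1) / 3c ⇒ ok
[4] (+0,+1) / 6c ⇒ BAD: Δcyc=6≠L

first_bad_hop = 4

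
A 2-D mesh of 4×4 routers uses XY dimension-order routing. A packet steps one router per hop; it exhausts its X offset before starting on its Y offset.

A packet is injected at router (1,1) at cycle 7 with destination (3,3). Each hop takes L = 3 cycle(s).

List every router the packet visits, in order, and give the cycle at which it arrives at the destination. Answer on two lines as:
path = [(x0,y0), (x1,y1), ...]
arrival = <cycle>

  0. router=(1,1) cycle=7 (inject)
  1. router=(2,1) cycle=10 dir=E
  2. router=(3,1) cycle=13 dir=E
  3. router=(3,2) cycle=16 dir=N
  4. router=(3,3) cycle=19 dir=N

path = [(1,1), (2,1), (3,1), (3,2), (3,3)]
arrival = 19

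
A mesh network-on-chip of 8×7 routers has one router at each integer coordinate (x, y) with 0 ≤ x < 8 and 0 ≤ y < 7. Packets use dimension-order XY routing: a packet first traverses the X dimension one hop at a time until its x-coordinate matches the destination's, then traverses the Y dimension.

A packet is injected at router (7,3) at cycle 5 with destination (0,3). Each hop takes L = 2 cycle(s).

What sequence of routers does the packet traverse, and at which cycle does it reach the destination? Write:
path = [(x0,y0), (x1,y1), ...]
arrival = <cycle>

path = [(7,3), (6,3), (5,3), (4,3), (3,3), (2,3), (1,3), (0,3)]
arrival = 19

  0. router=(7,3) cycle=5 (inject)
  1. router=(6,3) cycle=7 dir=W
  2. router=(5,3) cycle=9 dir=W
  3. router=(4,3) cycle=11 dir=W
  4. router=(3,3) cycle=13 dir=W
  5. router=(2,3) cycle=15 dir=W
  6. router=(1,3) cycle=17 dir=W
  7. router=(0,3) cycle=19 dir=W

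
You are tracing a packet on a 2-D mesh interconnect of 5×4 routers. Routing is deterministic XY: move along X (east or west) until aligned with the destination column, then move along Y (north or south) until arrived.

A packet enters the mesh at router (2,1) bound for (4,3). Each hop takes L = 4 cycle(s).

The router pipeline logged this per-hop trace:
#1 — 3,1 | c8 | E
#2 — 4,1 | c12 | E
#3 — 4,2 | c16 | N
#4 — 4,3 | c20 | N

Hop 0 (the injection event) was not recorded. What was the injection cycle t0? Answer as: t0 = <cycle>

t0 = 4

At hop 1 the cycle is 8; in general cyc_k = t0 + kL.
t0 = cyc[1] − L = 8 − 4 = 4.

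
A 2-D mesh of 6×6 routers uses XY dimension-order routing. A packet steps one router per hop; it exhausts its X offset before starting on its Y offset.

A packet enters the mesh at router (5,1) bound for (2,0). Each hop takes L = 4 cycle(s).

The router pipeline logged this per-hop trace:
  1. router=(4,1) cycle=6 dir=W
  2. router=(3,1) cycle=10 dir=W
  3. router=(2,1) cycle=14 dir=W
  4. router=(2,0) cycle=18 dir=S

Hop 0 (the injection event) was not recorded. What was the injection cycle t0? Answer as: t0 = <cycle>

t0 = 2

At hop 1 the cycle is 6; in general cyc_k = t0 + kL.
t0 = cyc[1] − L = 6 − 4 = 2.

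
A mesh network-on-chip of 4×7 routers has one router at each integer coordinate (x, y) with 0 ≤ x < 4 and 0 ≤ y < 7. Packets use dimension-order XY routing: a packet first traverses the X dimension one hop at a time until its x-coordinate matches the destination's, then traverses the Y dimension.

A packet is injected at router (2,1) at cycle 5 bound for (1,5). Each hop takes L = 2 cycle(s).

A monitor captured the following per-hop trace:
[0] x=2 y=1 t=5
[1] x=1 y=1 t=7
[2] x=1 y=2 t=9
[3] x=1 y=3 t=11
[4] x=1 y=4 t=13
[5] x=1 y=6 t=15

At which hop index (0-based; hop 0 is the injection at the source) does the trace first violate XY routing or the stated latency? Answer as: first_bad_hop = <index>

first_bad_hop = 5

check 1→ d=(-1,0) cyc+2: ok
check 2→ d=(0,1) cyc+2: ok
check 3→ d=(0,1) cyc+2: ok
check 4→ d=(0,1) cyc+2: ok
check 5→ d=(0,2) cyc+2: BAD: non-unit step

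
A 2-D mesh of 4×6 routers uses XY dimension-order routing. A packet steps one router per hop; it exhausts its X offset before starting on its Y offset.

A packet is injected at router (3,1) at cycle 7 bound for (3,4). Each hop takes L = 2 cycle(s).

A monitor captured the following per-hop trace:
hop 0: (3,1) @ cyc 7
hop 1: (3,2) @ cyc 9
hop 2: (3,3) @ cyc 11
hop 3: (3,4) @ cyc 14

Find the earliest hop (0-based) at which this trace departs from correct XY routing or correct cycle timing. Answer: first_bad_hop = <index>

first_bad_hop = 3

hop 1: step (+0,+1), +2 cyc — ok
hop 2: step (+0,+1), +2 cyc — ok
hop 3: step (+0,+1), +3 cyc — BAD: Δcyc=3≠L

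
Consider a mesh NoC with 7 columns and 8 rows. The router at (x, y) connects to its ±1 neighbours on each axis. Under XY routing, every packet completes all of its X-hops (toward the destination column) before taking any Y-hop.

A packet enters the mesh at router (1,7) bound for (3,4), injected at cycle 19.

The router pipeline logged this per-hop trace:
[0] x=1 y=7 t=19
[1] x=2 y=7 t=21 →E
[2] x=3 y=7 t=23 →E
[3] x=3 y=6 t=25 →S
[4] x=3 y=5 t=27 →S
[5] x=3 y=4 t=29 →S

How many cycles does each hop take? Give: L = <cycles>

L = 2

From hop 0 (19) to hop 1 (21): +2 cycles.
Per-hop latency L = Δcyc = 2.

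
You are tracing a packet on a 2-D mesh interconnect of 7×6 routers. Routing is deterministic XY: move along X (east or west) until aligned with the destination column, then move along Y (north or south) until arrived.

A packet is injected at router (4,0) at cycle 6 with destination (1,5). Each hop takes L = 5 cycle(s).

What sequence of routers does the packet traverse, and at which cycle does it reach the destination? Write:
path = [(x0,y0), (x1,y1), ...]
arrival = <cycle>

path = [(4,0), (3,0), (2,0), (1,0), (1,1), (1,2), (1,3), (1,4), (1,5)]
arrival = 46

[0] x=4 y=0 t=6
[1] x=3 y=0 t=11 →W
[2] x=2 y=0 t=16 →W
[3] x=1 y=0 t=21 →W
[4] x=1 y=1 t=26 →N
[5] x=1 y=2 t=31 →N
[6] x=1 y=3 t=36 →N
[7] x=1 y=4 t=41 →N
[8] x=1 y=5 t=46 →N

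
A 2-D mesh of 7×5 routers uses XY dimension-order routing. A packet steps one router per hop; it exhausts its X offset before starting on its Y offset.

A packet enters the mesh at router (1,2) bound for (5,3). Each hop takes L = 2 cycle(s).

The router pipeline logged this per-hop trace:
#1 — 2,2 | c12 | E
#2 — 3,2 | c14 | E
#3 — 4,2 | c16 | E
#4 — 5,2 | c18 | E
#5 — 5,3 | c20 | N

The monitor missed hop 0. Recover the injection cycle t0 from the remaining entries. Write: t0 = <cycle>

At hop 1 the cycle is 12; in general cyc_k = t0 + kL.
t0 = cyc[1] − L = 12 − 2 = 10.

t0 = 10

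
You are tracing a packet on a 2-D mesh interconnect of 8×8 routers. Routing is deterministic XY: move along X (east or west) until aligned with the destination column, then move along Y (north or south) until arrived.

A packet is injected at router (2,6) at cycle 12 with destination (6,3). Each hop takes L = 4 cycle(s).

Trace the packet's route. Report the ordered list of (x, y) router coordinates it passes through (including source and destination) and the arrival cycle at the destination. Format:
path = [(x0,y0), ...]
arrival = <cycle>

src (2,6)  cyc=12
E→(3,6)  cyc=16
E→(4,6)  cyc=20
E→(5,6)  cyc=24
E→(6,6)  cyc=28
S→(6,5)  cyc=32
S→(6,4)  cyc=36
S→(6,3)  cyc=40

path = [(2,6), (3,6), (4,6), (5,6), (6,6), (6,5), (6,4), (6,3)]
arrival = 40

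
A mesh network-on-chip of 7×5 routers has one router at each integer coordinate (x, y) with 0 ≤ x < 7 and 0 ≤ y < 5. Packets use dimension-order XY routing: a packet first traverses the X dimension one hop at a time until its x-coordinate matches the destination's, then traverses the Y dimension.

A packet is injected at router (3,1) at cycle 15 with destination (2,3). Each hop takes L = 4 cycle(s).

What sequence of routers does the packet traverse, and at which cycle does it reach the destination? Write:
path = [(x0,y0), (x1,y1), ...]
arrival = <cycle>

path = [(3,1), (2,1), (2,2), (2,3)]
arrival = 27

src (3,1)  cyc=15
W→(2,1)  cyc=19
N→(2,2)  cyc=23
N→(2,3)  cyc=27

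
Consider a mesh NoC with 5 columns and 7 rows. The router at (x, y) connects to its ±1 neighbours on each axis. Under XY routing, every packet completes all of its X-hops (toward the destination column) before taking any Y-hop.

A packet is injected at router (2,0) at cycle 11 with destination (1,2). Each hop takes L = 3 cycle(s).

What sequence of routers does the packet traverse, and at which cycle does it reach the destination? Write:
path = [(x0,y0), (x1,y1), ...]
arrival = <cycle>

path = [(2,0), (1,0), (1,1), (1,2)]
arrival = 20

src (2,0)  cyc=11
W→(1,0)  cyc=14
N→(1,1)  cyc=17
N→(1,2)  cyc=20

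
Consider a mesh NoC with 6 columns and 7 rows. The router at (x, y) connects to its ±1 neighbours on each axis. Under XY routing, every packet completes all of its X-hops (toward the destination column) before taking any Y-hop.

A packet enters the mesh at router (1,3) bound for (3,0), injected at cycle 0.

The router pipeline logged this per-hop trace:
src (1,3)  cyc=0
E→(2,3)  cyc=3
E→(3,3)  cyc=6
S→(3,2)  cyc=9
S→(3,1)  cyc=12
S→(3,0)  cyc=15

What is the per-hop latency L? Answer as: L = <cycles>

Between hops 0 and 1 the cycle counter advances 3 − 0 = 3.
That increment is L by definition: L = 3.

L = 3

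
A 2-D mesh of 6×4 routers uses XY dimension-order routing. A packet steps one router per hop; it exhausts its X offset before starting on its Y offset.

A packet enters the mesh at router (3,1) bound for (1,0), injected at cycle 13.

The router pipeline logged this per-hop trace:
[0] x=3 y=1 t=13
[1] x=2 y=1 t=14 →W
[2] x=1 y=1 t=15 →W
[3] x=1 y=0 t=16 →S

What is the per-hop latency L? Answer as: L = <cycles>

L = 1

Δcyc across hop 0→1: 14 − 13 = 1.
That increment is L by definition: L = 1.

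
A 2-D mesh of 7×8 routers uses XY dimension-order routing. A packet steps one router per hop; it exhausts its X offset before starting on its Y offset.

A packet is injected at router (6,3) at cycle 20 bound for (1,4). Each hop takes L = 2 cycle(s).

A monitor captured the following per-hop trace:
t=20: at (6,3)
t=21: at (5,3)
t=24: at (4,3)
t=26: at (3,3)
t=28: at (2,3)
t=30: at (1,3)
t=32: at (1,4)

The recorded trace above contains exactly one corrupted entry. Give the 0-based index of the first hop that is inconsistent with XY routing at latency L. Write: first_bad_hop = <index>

[1] (-1,+0) / 1c ⇒ BAD: Δcyc=1≠L

first_bad_hop = 1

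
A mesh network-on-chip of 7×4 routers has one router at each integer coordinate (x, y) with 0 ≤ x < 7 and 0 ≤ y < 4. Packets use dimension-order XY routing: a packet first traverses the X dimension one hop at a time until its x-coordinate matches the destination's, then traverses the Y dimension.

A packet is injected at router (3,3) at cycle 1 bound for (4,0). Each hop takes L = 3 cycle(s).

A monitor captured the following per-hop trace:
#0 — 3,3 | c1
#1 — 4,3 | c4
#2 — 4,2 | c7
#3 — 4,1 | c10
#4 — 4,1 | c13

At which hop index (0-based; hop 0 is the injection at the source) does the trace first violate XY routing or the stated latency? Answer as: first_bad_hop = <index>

[1] (+1,+0) / 3c ⇒ ok
[2] (+0,-1) / 3c ⇒ ok
[3] (+0,-1) / 3c ⇒ ok
[4] (+0,+0) / 3c ⇒ BAD: non-unit step

first_bad_hop = 4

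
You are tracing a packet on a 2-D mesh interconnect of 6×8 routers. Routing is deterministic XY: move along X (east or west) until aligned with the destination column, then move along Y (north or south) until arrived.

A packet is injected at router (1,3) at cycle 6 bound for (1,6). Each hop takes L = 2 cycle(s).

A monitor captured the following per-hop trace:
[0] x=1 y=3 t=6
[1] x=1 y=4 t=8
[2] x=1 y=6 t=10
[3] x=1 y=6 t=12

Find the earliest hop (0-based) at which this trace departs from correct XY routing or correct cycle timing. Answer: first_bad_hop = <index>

[1] (+0,+1) / 2c ⇒ ok
[2] (+0,+2) / 2c ⇒ BAD: non-unit step

first_bad_hop = 2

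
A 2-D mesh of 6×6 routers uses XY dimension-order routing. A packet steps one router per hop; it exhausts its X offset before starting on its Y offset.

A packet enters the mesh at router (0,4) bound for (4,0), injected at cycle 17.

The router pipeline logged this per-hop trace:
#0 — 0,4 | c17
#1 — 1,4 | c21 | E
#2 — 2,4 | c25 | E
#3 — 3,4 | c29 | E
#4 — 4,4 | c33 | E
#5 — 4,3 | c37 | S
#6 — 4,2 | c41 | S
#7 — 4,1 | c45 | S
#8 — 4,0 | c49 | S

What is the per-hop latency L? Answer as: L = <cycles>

L = 4

Between hops 0 and 1 the cycle counter advances 21 − 17 = 4.
Per-hop latency L = Δcyc = 4.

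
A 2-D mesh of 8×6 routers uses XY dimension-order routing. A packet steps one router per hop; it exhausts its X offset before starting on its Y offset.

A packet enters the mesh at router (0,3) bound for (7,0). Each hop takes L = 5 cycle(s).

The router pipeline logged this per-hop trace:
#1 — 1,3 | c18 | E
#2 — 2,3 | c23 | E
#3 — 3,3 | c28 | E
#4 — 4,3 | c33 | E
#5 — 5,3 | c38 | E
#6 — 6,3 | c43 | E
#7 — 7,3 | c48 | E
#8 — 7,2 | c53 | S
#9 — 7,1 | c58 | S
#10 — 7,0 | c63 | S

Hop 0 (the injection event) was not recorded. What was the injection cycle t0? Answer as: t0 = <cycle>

t0 = 13

At hop 1 the cycle is 18; in general cyc_k = t0 + kL.
t0 = cyc[1] − L = 18 − 5 = 13.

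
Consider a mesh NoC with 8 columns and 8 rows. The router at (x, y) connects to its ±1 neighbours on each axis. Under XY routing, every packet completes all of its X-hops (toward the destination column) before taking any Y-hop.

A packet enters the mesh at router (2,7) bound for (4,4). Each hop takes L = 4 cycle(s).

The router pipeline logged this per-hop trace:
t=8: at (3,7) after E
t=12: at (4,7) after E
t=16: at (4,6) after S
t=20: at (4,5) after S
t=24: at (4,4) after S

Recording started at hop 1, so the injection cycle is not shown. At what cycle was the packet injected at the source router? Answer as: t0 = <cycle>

t0 = 4

Hop 1 reached at cycle 8; hop k is at t0 + k·L.
Subtract one hop: t0 = 8 − 4 = 4.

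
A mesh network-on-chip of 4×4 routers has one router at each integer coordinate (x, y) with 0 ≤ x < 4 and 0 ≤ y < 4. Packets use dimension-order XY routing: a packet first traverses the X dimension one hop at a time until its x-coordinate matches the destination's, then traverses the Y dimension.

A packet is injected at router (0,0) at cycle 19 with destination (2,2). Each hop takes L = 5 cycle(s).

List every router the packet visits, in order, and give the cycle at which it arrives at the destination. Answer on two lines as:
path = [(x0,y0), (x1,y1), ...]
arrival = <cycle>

  0. router=(0,0) cycle=19 (inject)
  1. router=(1,0) cycle=24 dir=E
  2. router=(2,0) cycle=29 dir=E
  3. router=(2,1) cycle=34 dir=N
  4. router=(2,2) cycle=39 dir=N

path = [(0,0), (1,0), (2,0), (2,1), (2,2)]
arrival = 39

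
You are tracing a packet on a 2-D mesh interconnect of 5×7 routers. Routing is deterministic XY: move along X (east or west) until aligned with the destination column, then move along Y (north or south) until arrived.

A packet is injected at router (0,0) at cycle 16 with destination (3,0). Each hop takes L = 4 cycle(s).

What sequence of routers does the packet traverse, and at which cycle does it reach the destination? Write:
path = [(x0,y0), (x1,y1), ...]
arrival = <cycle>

path = [(0,0), (1,0), (2,0), (3,0)]
arrival = 28

hop 0: (0,0) @ cyc 16
hop 1: (1,0) @ cyc 20  [E]
hop 2: (2,0) @ cyc 24  [E]
hop 3: (3,0) @ cyc 28  [E]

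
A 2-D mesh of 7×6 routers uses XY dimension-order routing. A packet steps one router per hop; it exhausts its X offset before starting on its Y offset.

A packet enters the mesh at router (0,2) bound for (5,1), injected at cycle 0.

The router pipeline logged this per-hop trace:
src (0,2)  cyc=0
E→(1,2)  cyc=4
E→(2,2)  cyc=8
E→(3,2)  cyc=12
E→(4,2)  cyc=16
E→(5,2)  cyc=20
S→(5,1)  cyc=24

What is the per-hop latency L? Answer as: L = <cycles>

cyc[1] − cyc[0] = 4 − 0 = 4.
One hop costs L cycles, so L = 4.

L = 4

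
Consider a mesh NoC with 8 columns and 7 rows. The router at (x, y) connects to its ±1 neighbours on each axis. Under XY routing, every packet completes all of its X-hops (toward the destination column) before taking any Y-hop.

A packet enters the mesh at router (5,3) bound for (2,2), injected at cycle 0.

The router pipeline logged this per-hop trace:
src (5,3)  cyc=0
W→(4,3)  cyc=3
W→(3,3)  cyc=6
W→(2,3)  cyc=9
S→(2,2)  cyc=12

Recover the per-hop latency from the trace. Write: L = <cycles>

Δcyc across hop 0→1: 3 − 0 = 3.
Each hop adds L, hence L = 3.

L = 3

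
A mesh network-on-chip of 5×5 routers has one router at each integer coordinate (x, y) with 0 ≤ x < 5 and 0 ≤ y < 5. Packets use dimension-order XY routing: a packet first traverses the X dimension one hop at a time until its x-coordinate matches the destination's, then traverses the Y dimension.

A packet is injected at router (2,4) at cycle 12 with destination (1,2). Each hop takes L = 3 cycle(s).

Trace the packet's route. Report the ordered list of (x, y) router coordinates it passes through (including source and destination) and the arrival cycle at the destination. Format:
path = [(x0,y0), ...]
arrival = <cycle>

path = [(2,4), (1,4), (1,3), (1,2)]
arrival = 21

t=12: at (2,4)
t=15: at (1,4) after W
t=18: at (1,3) after S
t=21: at (1,2) after S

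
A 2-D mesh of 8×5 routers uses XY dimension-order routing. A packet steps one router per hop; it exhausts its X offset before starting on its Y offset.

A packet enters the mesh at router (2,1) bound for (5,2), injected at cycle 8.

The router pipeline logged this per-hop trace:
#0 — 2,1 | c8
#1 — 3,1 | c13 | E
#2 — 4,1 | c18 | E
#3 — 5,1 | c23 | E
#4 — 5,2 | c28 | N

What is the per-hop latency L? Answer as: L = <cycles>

Δcyc across hop 0→1: 13 − 8 = 5.
Each hop adds L, hence L = 5.

L = 5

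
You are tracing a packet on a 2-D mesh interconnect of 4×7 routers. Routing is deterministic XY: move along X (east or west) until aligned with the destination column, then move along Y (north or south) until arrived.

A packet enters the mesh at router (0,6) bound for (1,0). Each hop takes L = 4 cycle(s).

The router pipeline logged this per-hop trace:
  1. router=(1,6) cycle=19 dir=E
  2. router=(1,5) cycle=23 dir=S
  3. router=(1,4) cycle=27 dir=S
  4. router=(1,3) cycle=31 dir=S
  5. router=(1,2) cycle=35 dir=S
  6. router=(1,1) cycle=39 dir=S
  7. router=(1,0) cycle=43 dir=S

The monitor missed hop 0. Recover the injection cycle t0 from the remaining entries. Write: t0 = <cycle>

The first recorded entry is hop 1 at cycle 19.
So t0 = 19 − 1·4 = 15.

t0 = 15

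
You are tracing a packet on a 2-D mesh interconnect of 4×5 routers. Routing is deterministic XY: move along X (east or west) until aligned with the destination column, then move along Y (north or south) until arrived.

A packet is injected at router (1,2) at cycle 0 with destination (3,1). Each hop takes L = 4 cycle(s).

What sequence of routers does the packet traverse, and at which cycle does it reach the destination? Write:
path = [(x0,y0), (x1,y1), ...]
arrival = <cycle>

src (1,2)  cyc=0
E→(2,2)  cyc=4
E→(3,2)  cyc=8
S→(3,1)  cyc=12

path = [(1,2), (2,2), (3,2), (3,1)]
arrival = 12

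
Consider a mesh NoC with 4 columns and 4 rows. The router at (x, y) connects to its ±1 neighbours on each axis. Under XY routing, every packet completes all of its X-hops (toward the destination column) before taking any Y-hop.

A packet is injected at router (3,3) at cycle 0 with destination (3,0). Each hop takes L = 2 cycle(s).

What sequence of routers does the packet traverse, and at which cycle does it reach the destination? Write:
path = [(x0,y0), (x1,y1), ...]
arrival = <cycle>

path = [(3,3), (3,2), (3,1), (3,0)]
arrival = 6

t=0: at (3,3)
t=2: at (3,2) after S
t=4: at (3,1) after S
t=6: at (3,0) after S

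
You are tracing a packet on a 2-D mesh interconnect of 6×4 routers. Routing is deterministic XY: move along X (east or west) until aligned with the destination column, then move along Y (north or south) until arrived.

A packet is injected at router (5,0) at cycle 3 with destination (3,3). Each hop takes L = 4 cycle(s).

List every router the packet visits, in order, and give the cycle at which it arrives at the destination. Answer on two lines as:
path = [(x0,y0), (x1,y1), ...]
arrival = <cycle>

  0. router=(5,0) cycle=3 (inject)
  1. router=(4,0) cycle=7 dir=W
  2. router=(3,0) cycle=11 dir=W
  3. router=(3,1) cycle=15 dir=N
  4. router=(3,2) cycle=19 dir=N
  5. router=(3,3) cycle=23 dir=N

path = [(5,0), (4,0), (3,0), (3,1), (3,2), (3,3)]
arrival = 23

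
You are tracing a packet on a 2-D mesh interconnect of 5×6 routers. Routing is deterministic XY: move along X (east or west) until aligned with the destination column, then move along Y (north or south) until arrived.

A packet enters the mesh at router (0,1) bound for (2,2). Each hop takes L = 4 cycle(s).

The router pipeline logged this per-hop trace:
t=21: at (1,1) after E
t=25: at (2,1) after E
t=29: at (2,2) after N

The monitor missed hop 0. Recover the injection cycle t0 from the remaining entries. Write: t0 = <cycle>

The first recorded entry is hop 1 at cycle 21.
So t0 = 21 − 1·4 = 17.

t0 = 17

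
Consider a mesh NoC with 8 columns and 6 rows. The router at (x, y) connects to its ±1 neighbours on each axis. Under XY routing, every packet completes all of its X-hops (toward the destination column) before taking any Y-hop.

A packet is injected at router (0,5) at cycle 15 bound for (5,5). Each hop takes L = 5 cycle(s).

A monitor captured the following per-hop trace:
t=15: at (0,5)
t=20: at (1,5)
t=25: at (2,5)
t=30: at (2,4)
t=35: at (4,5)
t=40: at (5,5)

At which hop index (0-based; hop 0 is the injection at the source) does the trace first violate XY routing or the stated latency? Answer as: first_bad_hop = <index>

[1] (+1,+0) / 5c ⇒ ok
[2] (+1,+0) / 5c ⇒ ok
[3] (+0,-1) / 5c ⇒ BAD: Y-move but x=2≠5

first_bad_hop = 3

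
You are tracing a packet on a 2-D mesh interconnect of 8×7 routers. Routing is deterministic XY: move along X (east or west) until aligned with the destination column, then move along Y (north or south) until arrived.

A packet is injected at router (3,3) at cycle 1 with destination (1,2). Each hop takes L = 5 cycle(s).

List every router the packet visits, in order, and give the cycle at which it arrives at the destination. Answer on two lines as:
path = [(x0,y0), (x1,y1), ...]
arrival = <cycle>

path = [(3,3), (2,3), (1,3), (1,2)]
arrival = 16

#0 — 3,3 | c1
#1 — 2,3 | c6 | W
#2 — 1,3 | c11 | W
#3 — 1,2 | c16 | S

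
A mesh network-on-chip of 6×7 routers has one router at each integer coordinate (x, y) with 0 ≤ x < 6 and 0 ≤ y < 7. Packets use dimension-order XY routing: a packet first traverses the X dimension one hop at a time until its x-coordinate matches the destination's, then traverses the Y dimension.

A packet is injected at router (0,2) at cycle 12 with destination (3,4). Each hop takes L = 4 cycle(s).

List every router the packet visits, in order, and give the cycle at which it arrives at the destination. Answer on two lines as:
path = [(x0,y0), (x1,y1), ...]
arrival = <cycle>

[0] x=0 y=2 t=12
[1] x=1 y=2 t=16 →E
[2] x=2 y=2 t=20 →E
[3] x=3 y=2 t=24 →E
[4] x=3 y=3 t=28 →N
[5] x=3 y=4 t=32 →N

path = [(0,2), (1,2), (2,2), (3,2), (3,3), (3,4)]
arrival = 32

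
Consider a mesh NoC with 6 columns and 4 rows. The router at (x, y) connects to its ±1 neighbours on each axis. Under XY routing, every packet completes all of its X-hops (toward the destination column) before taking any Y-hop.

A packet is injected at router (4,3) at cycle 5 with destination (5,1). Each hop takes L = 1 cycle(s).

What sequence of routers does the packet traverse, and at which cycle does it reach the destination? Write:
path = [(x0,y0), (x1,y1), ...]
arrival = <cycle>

path = [(4,3), (5,3), (5,2), (5,1)]
arrival = 8

[0] x=4 y=3 t=5
[1] x=5 y=3 t=6 →E
[2] x=5 y=2 t=7 →S
[3] x=5 y=1 t=8 →S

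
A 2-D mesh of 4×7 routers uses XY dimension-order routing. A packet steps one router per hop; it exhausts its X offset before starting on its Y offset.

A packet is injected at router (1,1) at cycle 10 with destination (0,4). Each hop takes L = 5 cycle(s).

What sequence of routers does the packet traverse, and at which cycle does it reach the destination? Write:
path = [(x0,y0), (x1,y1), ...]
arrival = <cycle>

path = [(1,1), (0,1), (0,2), (0,3), (0,4)]
arrival = 30

[0] x=1 y=1 t=10
[1] x=0 y=1 t=15 →W
[2] x=0 y=2 t=20 →N
[3] x=0 y=3 t=25 →N
[4] x=0 y=4 t=30 →N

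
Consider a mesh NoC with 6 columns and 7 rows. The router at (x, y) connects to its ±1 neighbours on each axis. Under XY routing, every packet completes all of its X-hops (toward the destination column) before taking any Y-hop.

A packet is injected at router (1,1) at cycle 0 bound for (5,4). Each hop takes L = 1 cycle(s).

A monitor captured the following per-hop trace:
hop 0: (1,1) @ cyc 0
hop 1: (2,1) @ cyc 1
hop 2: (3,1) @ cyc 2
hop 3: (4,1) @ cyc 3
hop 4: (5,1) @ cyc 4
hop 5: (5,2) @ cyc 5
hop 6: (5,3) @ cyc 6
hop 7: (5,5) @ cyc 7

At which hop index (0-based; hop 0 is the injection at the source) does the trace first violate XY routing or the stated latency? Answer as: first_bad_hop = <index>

first_bad_hop = 7

  1: Δx=+1 Δy=+0 Δt=1 [ok]
  2: Δx=+1 Δy=+0 Δt=1 [ok]
  3: Δx=+1 Δy=+0 Δt=1 [ok]
  4: Δx=+1 Δy=+0 Δt=1 [ok]
  5: Δx=+0 Δy=+1 Δt=1 [ok]
  6: Δx=+0 Δy=+1 Δt=1 [ok]
  7: Δx=+0 Δy=+2 Δt=1 [BAD: non-unit step]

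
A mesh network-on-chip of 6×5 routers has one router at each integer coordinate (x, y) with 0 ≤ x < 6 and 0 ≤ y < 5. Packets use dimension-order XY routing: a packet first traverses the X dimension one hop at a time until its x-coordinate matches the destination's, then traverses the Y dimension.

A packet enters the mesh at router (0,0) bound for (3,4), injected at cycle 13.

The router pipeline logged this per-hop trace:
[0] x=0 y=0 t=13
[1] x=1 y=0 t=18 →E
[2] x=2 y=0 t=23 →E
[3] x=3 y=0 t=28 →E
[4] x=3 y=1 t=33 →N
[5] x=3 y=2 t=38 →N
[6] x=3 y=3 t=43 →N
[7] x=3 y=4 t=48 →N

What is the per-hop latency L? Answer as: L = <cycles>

L = 5

From hop 0 (13) to hop 1 (18): +5 cycles.
One hop costs L cycles, so L = 5.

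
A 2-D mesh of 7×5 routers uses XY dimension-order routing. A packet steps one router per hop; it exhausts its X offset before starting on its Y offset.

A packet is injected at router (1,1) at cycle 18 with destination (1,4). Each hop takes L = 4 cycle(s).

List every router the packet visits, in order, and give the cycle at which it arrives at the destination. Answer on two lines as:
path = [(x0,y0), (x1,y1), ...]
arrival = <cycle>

path = [(1,1), (1,2), (1,3), (1,4)]
arrival = 30

t=18: at (1,1)
t=22: at (1,2) after N
t=26: at (1,3) after N
t=30: at (1,4) after N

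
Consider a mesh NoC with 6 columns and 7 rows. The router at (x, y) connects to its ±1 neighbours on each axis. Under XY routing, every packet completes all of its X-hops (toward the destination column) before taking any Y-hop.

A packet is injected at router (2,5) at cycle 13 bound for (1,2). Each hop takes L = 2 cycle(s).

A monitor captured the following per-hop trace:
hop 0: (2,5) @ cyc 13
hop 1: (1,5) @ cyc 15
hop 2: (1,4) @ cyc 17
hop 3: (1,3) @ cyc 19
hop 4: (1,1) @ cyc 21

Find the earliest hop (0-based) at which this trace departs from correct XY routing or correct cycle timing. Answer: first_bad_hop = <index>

check 1→ d=(-1,0) cyc+2: ok
check 2→ d=(0,-1) cyc+2: ok
check 3→ d=(0,-1) cyc+2: ok
check 4→ d=(0,-2) cyc+2: BAD: non-unit step

first_bad_hop = 4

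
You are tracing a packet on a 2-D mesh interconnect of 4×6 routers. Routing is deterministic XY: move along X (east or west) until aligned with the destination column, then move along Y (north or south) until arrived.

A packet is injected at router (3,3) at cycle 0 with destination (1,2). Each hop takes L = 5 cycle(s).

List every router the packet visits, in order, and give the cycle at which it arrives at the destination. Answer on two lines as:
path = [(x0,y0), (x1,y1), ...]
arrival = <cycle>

hop 0: (3,3) @ cyc 0
hop 1: (2,3) @ cyc 5  [W]
hop 2: (1,3) @ cyc 10  [W]
hop 3: (1,2) @ cyc 15  [S]

path = [(3,3), (2,3), (1,3), (1,2)]
arrival = 15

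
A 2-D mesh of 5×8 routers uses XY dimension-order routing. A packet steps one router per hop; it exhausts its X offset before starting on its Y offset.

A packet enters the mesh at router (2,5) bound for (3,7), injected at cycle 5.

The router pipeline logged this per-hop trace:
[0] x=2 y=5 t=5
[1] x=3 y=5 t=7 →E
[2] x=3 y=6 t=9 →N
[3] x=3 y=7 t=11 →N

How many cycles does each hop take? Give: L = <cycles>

L = 2

Δcyc across hop 0→1: 7 − 5 = 2.
Each hop adds L, hence L = 2.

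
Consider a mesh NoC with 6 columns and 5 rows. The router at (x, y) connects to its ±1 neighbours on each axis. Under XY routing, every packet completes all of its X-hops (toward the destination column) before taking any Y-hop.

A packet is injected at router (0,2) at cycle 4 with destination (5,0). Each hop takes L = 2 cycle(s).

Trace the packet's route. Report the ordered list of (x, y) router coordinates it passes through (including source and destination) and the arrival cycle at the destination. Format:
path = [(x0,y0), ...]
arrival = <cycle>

#0 — 0,2 | c4
#1 — 1,2 | c6 | E
#2 — 2,2 | c8 | E
#3 — 3,2 | c10 | E
#4 — 4,2 | c12 | E
#5 — 5,2 | c14 | E
#6 — 5,1 | c16 | S
#7 — 5,0 | c18 | S

path = [(0,2), (1,2), (2,2), (3,2), (4,2), (5,2), (5,1), (5,0)]
arrival = 18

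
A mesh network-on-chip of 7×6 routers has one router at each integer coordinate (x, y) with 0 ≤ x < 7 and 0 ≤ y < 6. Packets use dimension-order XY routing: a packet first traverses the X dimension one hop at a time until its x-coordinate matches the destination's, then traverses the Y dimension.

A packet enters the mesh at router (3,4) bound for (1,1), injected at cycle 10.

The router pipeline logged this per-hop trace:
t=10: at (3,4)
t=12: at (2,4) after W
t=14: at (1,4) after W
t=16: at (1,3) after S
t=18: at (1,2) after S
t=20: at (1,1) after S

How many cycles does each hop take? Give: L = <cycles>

L = 2

Between hops 0 and 1 the cycle counter advances 12 − 10 = 2.
One hop costs L cycles, so L = 2.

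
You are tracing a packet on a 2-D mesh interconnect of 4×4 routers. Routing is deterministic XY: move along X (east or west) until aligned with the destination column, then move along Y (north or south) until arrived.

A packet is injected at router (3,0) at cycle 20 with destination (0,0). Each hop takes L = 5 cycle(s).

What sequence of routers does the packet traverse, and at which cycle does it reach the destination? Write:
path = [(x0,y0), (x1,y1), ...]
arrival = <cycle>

#0 — 3,0 | c20
#1 — 2,0 | c25 | W
#2 — 1,0 | c30 | W
#3 — 0,0 | c35 | W

path = [(3,0), (2,0), (1,0), (0,0)]
arrival = 35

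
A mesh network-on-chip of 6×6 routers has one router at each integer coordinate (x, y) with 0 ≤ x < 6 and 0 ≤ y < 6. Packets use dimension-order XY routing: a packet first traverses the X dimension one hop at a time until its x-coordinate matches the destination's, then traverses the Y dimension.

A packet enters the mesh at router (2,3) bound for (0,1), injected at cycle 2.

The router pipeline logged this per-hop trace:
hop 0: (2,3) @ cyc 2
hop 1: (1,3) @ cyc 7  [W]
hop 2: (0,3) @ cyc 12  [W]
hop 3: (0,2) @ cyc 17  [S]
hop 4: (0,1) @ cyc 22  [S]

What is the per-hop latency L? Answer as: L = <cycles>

Between hops 0 and 1 the cycle counter advances 7 − 2 = 5.
Each hop adds L, hence L = 5.

L = 5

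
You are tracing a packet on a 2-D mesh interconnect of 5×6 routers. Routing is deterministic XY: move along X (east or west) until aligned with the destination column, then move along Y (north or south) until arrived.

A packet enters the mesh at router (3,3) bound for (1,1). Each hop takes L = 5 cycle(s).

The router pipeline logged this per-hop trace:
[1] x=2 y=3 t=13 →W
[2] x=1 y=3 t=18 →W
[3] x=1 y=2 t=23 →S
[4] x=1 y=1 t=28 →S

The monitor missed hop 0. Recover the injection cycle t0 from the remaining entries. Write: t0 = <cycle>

t0 = 8

At hop 1 the cycle is 13; in general cyc_k = t0 + kL.
So t0 = 13 − 1·5 = 8.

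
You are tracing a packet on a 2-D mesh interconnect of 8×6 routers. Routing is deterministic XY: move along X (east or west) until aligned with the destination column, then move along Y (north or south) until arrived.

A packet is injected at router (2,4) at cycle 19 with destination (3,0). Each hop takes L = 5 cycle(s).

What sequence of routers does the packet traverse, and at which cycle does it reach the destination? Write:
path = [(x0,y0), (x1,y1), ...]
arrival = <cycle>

path = [(2,4), (3,4), (3,3), (3,2), (3,1), (3,0)]
arrival = 44

[0] x=2 y=4 t=19
[1] x=3 y=4 t=24 →E
[2] x=3 y=3 t=29 →S
[3] x=3 y=2 t=34 →S
[4] x=3 y=1 t=39 →S
[5] x=3 y=0 t=44 →S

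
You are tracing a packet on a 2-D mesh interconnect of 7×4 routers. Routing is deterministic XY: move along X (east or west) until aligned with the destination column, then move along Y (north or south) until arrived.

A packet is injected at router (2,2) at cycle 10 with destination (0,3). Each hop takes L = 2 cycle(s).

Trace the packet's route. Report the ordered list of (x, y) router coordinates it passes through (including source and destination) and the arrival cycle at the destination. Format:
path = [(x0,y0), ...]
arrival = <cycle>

path = [(2,2), (1,2), (0,2), (0,3)]
arrival = 16

  0. router=(2,2) cycle=10 (inject)
  1. router=(1,2) cycle=12 dir=W
  2. router=(0,2) cycle=14 dir=W
  3. router=(0,3) cycle=16 dir=N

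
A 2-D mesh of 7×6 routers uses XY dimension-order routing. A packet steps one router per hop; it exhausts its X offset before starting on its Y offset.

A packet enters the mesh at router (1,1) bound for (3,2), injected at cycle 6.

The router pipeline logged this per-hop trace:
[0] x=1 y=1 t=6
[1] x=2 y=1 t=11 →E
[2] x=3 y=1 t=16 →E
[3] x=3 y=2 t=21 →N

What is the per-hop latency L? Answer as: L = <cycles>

L = 5

cyc[1] − cyc[0] = 11 − 6 = 5.
Each hop adds L, hence L = 5.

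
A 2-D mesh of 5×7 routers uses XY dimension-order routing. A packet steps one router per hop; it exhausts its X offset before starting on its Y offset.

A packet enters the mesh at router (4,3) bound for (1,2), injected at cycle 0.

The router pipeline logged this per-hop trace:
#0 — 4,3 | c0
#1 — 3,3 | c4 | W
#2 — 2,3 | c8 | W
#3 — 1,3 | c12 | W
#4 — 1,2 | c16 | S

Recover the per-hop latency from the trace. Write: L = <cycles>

L = 4

cyc[1] − cyc[0] = 4 − 0 = 4.
Each hop adds L, hence L = 4.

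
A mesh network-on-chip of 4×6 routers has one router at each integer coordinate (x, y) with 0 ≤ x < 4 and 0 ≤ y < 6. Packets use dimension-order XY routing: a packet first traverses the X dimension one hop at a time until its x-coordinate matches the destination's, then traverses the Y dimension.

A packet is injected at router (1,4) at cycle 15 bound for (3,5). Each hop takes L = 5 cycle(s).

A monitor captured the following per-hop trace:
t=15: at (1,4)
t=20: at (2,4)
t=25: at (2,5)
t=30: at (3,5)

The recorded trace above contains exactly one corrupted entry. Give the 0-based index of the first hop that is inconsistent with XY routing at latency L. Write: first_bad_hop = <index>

first_bad_hop = 2

[1] (+1,+0) / 5c ⇒ ok
[2] (+0,+1) / 5c ⇒ BAD: Y-move but x=2≠3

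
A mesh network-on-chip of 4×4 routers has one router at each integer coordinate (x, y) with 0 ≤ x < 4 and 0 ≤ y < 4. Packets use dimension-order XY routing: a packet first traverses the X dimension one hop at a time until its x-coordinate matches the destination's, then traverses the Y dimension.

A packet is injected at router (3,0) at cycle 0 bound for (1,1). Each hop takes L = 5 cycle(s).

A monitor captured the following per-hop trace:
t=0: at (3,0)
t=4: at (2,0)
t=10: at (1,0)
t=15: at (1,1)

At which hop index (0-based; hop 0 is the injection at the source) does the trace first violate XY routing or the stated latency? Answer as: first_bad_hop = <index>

first_bad_hop = 1

  1: Δx=-1 Δy=+0 Δt=4 [BAD: Δcyc=4≠L]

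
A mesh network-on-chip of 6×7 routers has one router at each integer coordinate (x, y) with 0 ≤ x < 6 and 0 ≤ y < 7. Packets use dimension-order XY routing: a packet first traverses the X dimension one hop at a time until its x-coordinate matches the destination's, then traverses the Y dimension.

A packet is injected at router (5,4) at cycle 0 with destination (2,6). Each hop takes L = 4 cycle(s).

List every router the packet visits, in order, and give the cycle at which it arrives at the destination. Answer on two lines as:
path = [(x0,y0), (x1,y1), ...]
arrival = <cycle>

path = [(5,4), (4,4), (3,4), (2,4), (2,5), (2,6)]
arrival = 20

hop 0: (5,4) @ cyc 0
hop 1: (4,4) @ cyc 4  [W]
hop 2: (3,4) @ cyc 8  [W]
hop 3: (2,4) @ cyc 12  [W]
hop 4: (2,5) @ cyc 16  [N]
hop 5: (2,6) @ cyc 20  [N]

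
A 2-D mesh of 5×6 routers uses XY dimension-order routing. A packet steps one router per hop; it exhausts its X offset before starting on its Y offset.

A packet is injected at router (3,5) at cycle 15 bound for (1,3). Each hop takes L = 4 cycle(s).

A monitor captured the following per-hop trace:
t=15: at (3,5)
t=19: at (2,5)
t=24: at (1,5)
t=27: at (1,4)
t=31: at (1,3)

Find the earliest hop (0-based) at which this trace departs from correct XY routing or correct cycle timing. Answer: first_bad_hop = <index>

[1] (-1,+0) / 4c ⇒ ok
[2] (-1,+0) / 5c ⇒ BAD: Δcyc=5≠L

first_bad_hop = 2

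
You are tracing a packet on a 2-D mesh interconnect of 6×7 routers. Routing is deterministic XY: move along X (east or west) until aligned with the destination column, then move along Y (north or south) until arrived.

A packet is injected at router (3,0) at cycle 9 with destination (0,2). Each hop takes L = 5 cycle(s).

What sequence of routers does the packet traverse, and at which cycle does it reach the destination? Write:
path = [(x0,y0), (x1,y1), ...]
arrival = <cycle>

path = [(3,0), (2,0), (1,0), (0,0), (0,1), (0,2)]
arrival = 34

hop 0: (3,0) @ cyc 9
hop 1: (2,0) @ cyc 14  [W]
hop 2: (1,0) @ cyc 19  [W]
hop 3: (0,0) @ cyc 24  [W]
hop 4: (0,1) @ cyc 29  [N]
hop 5: (0,2) @ cyc 34  [N]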